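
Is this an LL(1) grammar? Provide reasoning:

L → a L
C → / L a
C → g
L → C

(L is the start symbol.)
Yes, the grammar is LL(1).

A grammar is LL(1) if for each non-terminal N with multiple productions, the predict sets of those productions are pairwise disjoint, where PREDICT(N → α) = (FIRST(α) \ {ε}) ∪ (FOLLOW(N) if α ⇒* ε).

Relevant sets:
  FIRST(C) = { '/', 'g' }

For L:
  PREDICT(L → a L) = { 'a' }
  PREDICT(L → C) = { '/', 'g' }
For C:
  PREDICT(C → '/' L a) = { '/' }
  PREDICT(C → g) = { 'g' }

All predict sets are disjoint. The grammar IS LL(1).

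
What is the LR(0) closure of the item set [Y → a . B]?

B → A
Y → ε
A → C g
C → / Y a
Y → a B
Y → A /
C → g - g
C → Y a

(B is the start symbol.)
To compute CLOSURE, for each item [A → α.Bβ] where B is a non-terminal, add [B → .γ] for all productions B → γ; repeat for the newly added items until nothing changes.

Start with: [Y → a . B]
  [Y → a . B] has the dot before B: add [B → . A]
  [B → . A] has the dot before A: add [A → . C g]
  [A → . C g] has the dot before C: add [C → . / Y a], [C → . g - g], [C → . Y a]
  [C → . Y a] has the dot before Y: add [Y → .], [Y → . a B], [Y → . A /]
No further items can be added.

CLOSURE = { [A → . C g], [B → . A], [C → . / Y a], [C → . Y a], [C → . g - g], [Y → . A /], [Y → . a B], [Y → .], [Y → a . B] }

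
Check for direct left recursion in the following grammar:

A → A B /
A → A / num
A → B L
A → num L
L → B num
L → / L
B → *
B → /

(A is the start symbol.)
Yes, A is left-recursive

Direct left recursion occurs when N → N α for some non-terminal N (the right-hand side begins with the left-hand side itself).

A → A B /: LEFT RECURSIVE (starts with A)
A → A / num: LEFT RECURSIVE (starts with A)
A → B L: starts with B
A → num L: starts with num
L → B num: starts with B
L → / L: starts with '/'
B → *: starts with '*'
B → /: starts with '/'

The grammar has direct left recursion on: A.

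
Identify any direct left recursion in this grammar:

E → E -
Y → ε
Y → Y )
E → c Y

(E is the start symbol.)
Direct left recursion occurs when N → N α for some non-terminal N (the right-hand side begins with the left-hand side itself).

E → E -: LEFT RECURSIVE (starts with E)
Y → ε: starts with ε
Y → Y ): LEFT RECURSIVE (starts with Y)
E → c Y: starts with c

The grammar has direct left recursion on: E, Y.

Answer: Yes, E, Y are left-recursive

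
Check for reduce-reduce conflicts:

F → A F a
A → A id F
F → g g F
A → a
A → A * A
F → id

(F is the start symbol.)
Augment with F' → F and build the canonical LR(0) collection (I0 = CLOSURE({[F' → . F]}), then GOTO on every symbol after a dot until no new states appear). It has 15 states:
  I0: { [A → . A * A], [A → . A id F], [A → . a], [F → . A F a], [F → . g g F], [F → . id], [F' → . F] }  — shift
  I1: { [A → . A * A], [A → . A id F], [A → . a], [A → A . * A], [A → A . id F], [F → . A F a], [F → . g g F], [F → . id], [F → A . F a] }  — shift
  I2: { [F' → F .] }  — accept
  I3: { [A → a .] }  — reduce
  I4: { [F → g . g F] }  — shift
  I5: { [F → id .] }  — reduce
  I6: { [A → . A * A], [A → . A id F], [A → . a], [F → . A F a], [F → . g g F], [F → . id], [F → g g . F] }  — shift
  I7: { [F → g g F .] }  — reduce
  I8: { [A → . A * A], [A → . A id F], [A → . a], [A → A * . A] }  — shift
  I9: { [F → A F . a] }  — shift
  I10: { [A → . A * A], [A → . A id F], [A → . a], [A → A id . F], [F → . A F a], [F → . g g F], [F → . id], [F → id .] }  — shift, reduce
  I11: { [A → A id F .] }  — reduce
  I12: { [F → A F a .] }  — reduce
  I13: { [A → A * A .], [A → A . * A], [A → A . id F] }  — shift, reduce
  I14: { [A → . A * A], [A → . A id F], [A → . a], [A → A id . F], [F → . A F a], [F → . g g F], [F → . id] }  — shift

No state contains more than one complete item.

Answer: No reduce-reduce conflicts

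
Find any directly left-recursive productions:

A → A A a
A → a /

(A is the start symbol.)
Direct left recursion occurs when N → N α for some non-terminal N (the right-hand side begins with the left-hand side itself).

A → A A a: LEFT RECURSIVE (starts with A)
A → a /: starts with a

The grammar has direct left recursion on: A.

Answer: Yes, A is left-recursive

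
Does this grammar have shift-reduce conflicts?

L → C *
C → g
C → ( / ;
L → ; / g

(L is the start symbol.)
No shift-reduce conflicts

A shift-reduce conflict occurs when an LR(0) state has both:
  - a complete (reduce) item [A → α .] (dot at the end), and
  - a shift item [B → β . c γ] (dot before a terminal).

Augment with L' → L and build the canonical LR(0) collection (I0 = CLOSURE({[L' → . L]}), then GOTO on every symbol after a dot until no new states appear). It has 11 states:
  I0: { [C → . ( / ;], [C → . g], [L → . ; / g], [L → . C *], [L' → . L] }  — shift
  I1: { [C → ( . / ;] }  — shift
  I2: { [L → ; . / g] }  — shift
  I3: { [L → C . *] }  — shift
  I4: { [L' → L .] }  — accept
  I5: { [C → g .] }  — reduce
  I6: { [L → C * .] }  — reduce
  I7: { [L → ; / . g] }  — shift
  I8: { [L → ; / g .] }  — reduce
  I9: { [C → ( / . ;] }  — shift
  I10: { [C → ( / ; .] }  — reduce

No state contains both a complete item and a shift item.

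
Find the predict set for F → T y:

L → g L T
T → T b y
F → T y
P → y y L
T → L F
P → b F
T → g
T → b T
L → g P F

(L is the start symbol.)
{ 'b', 'g' }

PREDICT(F → T y) = (FIRST(RHS) \ {ε}) ∪ (FOLLOW(F) if ε ∈ FIRST(RHS), i.e. RHS ⇒* ε)
FIRST(T) = { 'b', 'g' }
FIRST(T y) = { 'b', 'g' }
ε ∉ FIRST(T y), so FOLLOW(F) is not added.
PREDICT(F → T y) = { 'b', 'g' }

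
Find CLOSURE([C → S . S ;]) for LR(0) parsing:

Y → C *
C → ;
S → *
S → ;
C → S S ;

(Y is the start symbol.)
To compute CLOSURE, for each item [A → α.Bβ] where B is a non-terminal, add [B → .γ] for all productions B → γ; repeat for the newly added items until nothing changes.

Start with: [C → S . S ;]
  [C → S . S ;] has the dot before S: add [S → . *], [S → . ;]
No further items can be added.

CLOSURE = { [C → S . S ;], [S → . *], [S → . ;] }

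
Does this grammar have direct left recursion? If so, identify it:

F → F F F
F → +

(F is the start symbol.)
Direct left recursion occurs when N → N α for some non-terminal N (the right-hand side begins with the left-hand side itself).

F → F F F: LEFT RECURSIVE (starts with F)
F → +: starts with '+'

The grammar has direct left recursion on: F.

Answer: Yes, F is left-recursive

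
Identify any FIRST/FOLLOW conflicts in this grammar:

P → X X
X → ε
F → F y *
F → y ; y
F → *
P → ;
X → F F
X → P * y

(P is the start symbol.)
A FIRST/FOLLOW conflict occurs when a non-terminal N has a nullable alternative N → β (β ⇒* ε) and another alternative N → α with FIRST(α) ∩ FOLLOW(N) ≠ ∅: on such a lookahead the parser cannot decide between expanding α and letting N vanish via β.

Nullable non-terminals: P, X.
FIRST sets used below: FIRST(X) = { '*', ';', 'y', ε }, FIRST(F) = { '*', 'y' }, FIRST(P) = { '*', ';', 'y', ε }

P: nullable alternative(s) P → X X; FOLLOW(P) = { $, '*' }
  P → X X: FIRST \ {ε} = { '*', ';', 'y' } — this is the only nullable alternative, skip
  P → ;: FIRST \ {ε} = { ';' } — disjoint from FOLLOW(P)

X: nullable alternative(s) X → ε; FOLLOW(X) = { $, '*', ';', 'y' }
  X → ε: FIRST \ {ε} = { } — this is the only nullable alternative, skip
  X → F F: FIRST \ {ε} = { '*', 'y' } — overlaps FOLLOW(X) on { '*', 'y' }: CONFLICT
  X → P * y: FIRST \ {ε} = { '*', ';', 'y' } — overlaps FOLLOW(X) on { '*', ';', 'y' }: CONFLICT

F has no nullable alternative, so no FIRST/FOLLOW check is needed there.

So the grammar has 2 FIRST/FOLLOW conflicts (marked CONFLICT above).

Answer: Yes. X → F F with FOLLOW(X) on { '*', 'y' }; X → P '*' y with FOLLOW(X) on { '*', ';', 'y' }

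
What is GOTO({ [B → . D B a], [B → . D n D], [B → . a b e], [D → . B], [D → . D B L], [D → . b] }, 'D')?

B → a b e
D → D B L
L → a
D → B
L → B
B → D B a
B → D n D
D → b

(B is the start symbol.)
GOTO(I, 'D') = CLOSURE({ [A → αX.β] : [A → α.Xβ] ∈ I, X = 'D' })

Items with dot before 'D', with the dot advanced:
  [B → . D B a] → [B → D . B a]
  [B → . D n D] → [B → D . n D]
  [D → . D B L] → [D → D . B L]
Closure of the advanced items:
  [B → D . B a] has the dot before B: add [B → . a b e], [B → . D B a], [B → . D n D]
  [B → . D B a] has the dot before D: add [D → . D B L], [D → . B], [D → . b]

GOTO = { [B → . D B a], [B → . D n D], [B → . a b e], [B → D . B a], [B → D . n D], [D → . B], [D → . D B L], [D → . b], [D → D . B L] }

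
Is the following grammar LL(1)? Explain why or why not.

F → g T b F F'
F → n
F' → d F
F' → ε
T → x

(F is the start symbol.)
No. Predict set conflict for F': { 'd' }

A grammar is LL(1) if for each non-terminal N with multiple productions, the predict sets of those productions are pairwise disjoint, where PREDICT(N → α) = (FIRST(α) \ {ε}) ∪ (FOLLOW(N) if α ⇒* ε).

Relevant sets:
  FOLLOW(F') = { $, 'd' }

For F:
  PREDICT(F → g T b F F') = { 'g' }
  PREDICT(F → n) = { 'n' }
For F':
  PREDICT(F' → d F) = { 'd' }
  PREDICT(F' → ε) = { $, 'd' }
T has a single production, so nothing to check there.

Conflict found: Predict set conflict for F': { 'd' }
The grammar is NOT LL(1).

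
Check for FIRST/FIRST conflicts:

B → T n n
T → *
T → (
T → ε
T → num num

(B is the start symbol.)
No FIRST/FIRST conflicts.

Productions for T:
  T → *: FIRST = { '*' }
  T → (: FIRST = { '(' }
  T → ε: FIRST = { ε }
  T → num num: FIRST = { 'num' }
B has only one production, so no FIRST/FIRST conflict is possible there.

All alternatives of each non-terminal have pairwise disjoint FIRST sets.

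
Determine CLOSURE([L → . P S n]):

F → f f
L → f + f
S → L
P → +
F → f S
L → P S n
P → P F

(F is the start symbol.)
To compute CLOSURE, for each item [A → α.Bβ] where B is a non-terminal, add [B → .γ] for all productions B → γ; repeat for the newly added items until nothing changes.

Start with: [L → . P S n]
  [L → . P S n] has the dot before P: add [P → . +], [P → . P F]
No further items can be added.

CLOSURE = { [L → . P S n], [P → . +], [P → . P F] }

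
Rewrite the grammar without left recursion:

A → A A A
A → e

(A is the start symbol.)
A is directly left-recursive. The standard transformation for
  A → A α₁ | ... | A α_m | β₁ | ... | β_n
is
  A  → β₁ A' | ... | β_n A'
  A' → α₁ A' | ... | α_m A' | ε

A → e becomes A → e A'
A → A A A becomes A' → A A A'
Add A' → ε

Resulting grammar:
A → e A'
A' → A A A'
A' → ε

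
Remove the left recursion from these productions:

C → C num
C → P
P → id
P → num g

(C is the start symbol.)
C is directly left-recursive. The standard transformation for
  A → A α₁ | ... | A α_m | β₁ | ... | β_n
is
  A  → β₁ A' | ... | β_n A'
  A' → α₁ A' | ... | α_m A' | ε

C → P becomes C → P C'
C → C num becomes C' → num C'
Add C' → ε

Productions for other non-terminals are unchanged:
  P → id
  P → num g

Resulting grammar:
C → P C'
C' → num C'
C' → ε
P → id
P → num g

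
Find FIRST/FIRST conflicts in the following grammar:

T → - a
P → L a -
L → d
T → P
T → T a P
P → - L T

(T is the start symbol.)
Yes. T → '-' a / T → P on { '-' }; T → '-' a / T → T a P on { '-' }; T → P / T → T a P on { '-', 'd' }

FIRST sets of the non-terminals at (or reachable through a nullable prefix from) the front of some alternative:
  FIRST(P) = { '-', 'd' }
  FIRST(T) = { '-', 'd' }
  FIRST(L) = { 'd' }

Productions for T:
  T → - a: FIRST = { '-' }
  T → P: FIRST = { '-', 'd' }
  T → T a P: FIRST = { '-', 'd' }
Productions for P:
  P → L a -: FIRST = { 'd' }
  P → - L T: FIRST = { '-' }
L has only one production, so no FIRST/FIRST conflict is possible there.

Conflict for T: T → - a and T → P
  Overlap: { '-' }
Conflict for T: T → - a and T → T a P
  Overlap: { '-' }
Conflict for T: T → P and T → T a P
  Overlap: { '-', 'd' }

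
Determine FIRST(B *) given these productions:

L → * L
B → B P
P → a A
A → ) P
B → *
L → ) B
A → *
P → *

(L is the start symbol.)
{ '*' }

FIRST sets of the non-terminals involved (from the grammar, by fixed-point iteration):
  FIRST(B) = { '*' }

To compute FIRST(B *), process the symbols left to right:
Symbol B is a non-terminal. Add FIRST(B) \ {ε} = { '*' }
B is not nullable (ε ∉ FIRST(B)), so stop here.
FIRST(B *) = { '*' }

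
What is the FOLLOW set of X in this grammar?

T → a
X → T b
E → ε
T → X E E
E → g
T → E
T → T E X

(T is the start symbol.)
{ $, 'a', 'b', 'g' }

In T → X E E: X is followed by E E, add FIRST(E E) \ {ε} = { 'g' }
  E E is nullable, so also add FOLLOW(T)
In T → T E X: X is at the end, add FOLLOW(T)

The FOLLOW sets referred to above (computed the same way, to a fixed point):
  FOLLOW(T) = { $, 'a', 'b', 'g' }

Taking the union: FOLLOW(X) = { $, 'a', 'b', 'g' }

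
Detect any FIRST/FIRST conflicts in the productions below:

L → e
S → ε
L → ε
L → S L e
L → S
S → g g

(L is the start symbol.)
Yes. L → e / L → S L e on { 'e' }; L → ε / L → S on { ε }; L → S L e / L → S on { 'g' }

A FIRST/FIRST conflict occurs when two productions N → α and N → β for the same non-terminal have FIRST(α) ∩ FIRST(β) ≠ ∅ (with ε ∈ FIRST of a nullable right-hand side, so two nullable alternatives also conflict).

FIRST sets of the non-terminals at (or reachable through a nullable prefix from) the front of some alternative:
  FIRST(S) = { 'g', ε }
  FIRST(L) = { 'e', 'g', ε }

Productions for L:
  L → e: FIRST = { 'e' }
  L → ε: FIRST = { ε }
  L → S L e: FIRST = { 'e', 'g' }
  L → S: FIRST = { 'g', ε }
Productions for S:
  S → ε: FIRST = { ε }
  S → g g: FIRST = { 'g' }

Conflict for L: L → e and L → S L e
  Overlap: { 'e' }
Conflict for L: L → ε and L → S
  Overlap: { ε }
Conflict for L: L → S L e and L → S
  Overlap: { 'g' }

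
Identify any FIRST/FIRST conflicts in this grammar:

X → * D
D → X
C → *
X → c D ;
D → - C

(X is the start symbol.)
FIRST sets of the non-terminals at (or reachable through a nullable prefix from) the front of some alternative:
  FIRST(X) = { '*', 'c' }

Productions for X:
  X → * D: FIRST = { '*' }
  X → c D ;: FIRST = { 'c' }
Productions for D:
  D → X: FIRST = { '*', 'c' }
  D → - C: FIRST = { '-' }
C has only one production, so no FIRST/FIRST conflict is possible there.

All alternatives of each non-terminal have pairwise disjoint FIRST sets.

Answer: No FIRST/FIRST conflicts.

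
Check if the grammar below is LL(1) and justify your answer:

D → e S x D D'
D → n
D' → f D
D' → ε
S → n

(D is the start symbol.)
A grammar is LL(1) if for each non-terminal N with multiple productions, the predict sets of those productions are pairwise disjoint, where PREDICT(N → α) = (FIRST(α) \ {ε}) ∪ (FOLLOW(N) if α ⇒* ε).

Relevant sets:
  FOLLOW(D') = { $, 'f' }

For D:
  PREDICT(D → e S x D D') = { 'e' }
  PREDICT(D → n) = { 'n' }
For D':
  PREDICT(D' → f D) = { 'f' }
  PREDICT(D' → ε) = { $, 'f' }
S has a single production, so nothing to check there.

Conflict found: Predict set conflict for D': { 'f' }
The grammar is NOT LL(1).

Answer: No. Predict set conflict for D': { 'f' }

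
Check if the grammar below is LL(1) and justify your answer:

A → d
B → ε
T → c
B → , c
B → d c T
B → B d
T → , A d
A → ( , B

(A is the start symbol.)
No. Predict set conflict for B: { 'd' }

A grammar is LL(1) if for each non-terminal N with multiple productions, the predict sets of those productions are pairwise disjoint, where PREDICT(N → α) = (FIRST(α) \ {ε}) ∪ (FOLLOW(N) if α ⇒* ε).

Relevant sets:
  FIRST(B) = { ',', 'd', ε }
  FOLLOW(B) = { $, 'd' }

For A:
  PREDICT(A → d) = { 'd' }
  PREDICT(A → '(' ',' B) = { '(' }
For B:
  PREDICT(B → ε) = { $, 'd' }
  PREDICT(B → ',' c) = { ',' }
  PREDICT(B → d c T) = { 'd' }
  PREDICT(B → B d) = { ',', 'd' }
For T:
  PREDICT(T → c) = { 'c' }
  PREDICT(T → ',' A d) = { ',' }

Conflict found: Predict set conflict for B: { 'd' }
The grammar is NOT LL(1).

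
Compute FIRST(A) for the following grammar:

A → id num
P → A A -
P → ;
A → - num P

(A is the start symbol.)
From A → id num:
  - id is a terminal: add 'id' and stop
From A → - num P:
  - '-' is a terminal: add '-' and stop

Collecting: FIRST(A) = { '-', 'id' }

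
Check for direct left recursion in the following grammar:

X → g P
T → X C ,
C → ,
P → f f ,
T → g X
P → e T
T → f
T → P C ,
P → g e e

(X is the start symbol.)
Direct left recursion occurs when N → N α for some non-terminal N (the right-hand side begins with the left-hand side itself).

X → g P: starts with g
T → X C ,: starts with X
C → ,: starts with ','
P → f f ,: starts with f
T → g X: starts with g
P → e T: starts with e
T → f: starts with f
T → P C ,: starts with P
P → g e e: starts with g

No direct left recursion found.

Answer: No direct left recursion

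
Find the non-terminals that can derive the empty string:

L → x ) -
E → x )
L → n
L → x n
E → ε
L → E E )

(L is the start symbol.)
A non-terminal is nullable if it can derive ε (the empty string): either it has an ε-production, or it has a production whose right-hand side consists entirely of nullable non-terminals.

ε-productions: E → ε
So E is immediately nullable.
No further non-terminal can be added: every production for the remaining non-terminals contains a terminal or a non-nullable non-terminal.
Nullable = { 'E' }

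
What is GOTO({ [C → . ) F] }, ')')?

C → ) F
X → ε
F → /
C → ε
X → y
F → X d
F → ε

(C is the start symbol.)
GOTO(I, ')') = CLOSURE({ [A → αX.β] : [A → α.Xβ] ∈ I, X = ')' })

Items with dot before ')', with the dot advanced:
  [C → . ) F] → [C → ) . F]
Closure of the advanced items:
  [C → ) . F] has the dot before F: add [F → . /], [F → . X d], [F → .]
  [F → . X d] has the dot before X: add [X → .], [X → . y]

GOTO = { [C → ) . F], [F → . /], [F → . X d], [F → .], [X → . y], [X → .] }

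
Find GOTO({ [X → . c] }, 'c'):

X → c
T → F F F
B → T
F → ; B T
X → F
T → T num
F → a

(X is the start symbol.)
{ [X → c .] }

GOTO(I, 'c') = CLOSURE({ [A → αX.β] : [A → α.Xβ] ∈ I, X = 'c' })

Items with dot before 'c', with the dot advanced:
  [X → . c] → [X → c .]
Closure adds nothing (no advanced item has the dot before a non-terminal).

GOTO = { [X → c .] }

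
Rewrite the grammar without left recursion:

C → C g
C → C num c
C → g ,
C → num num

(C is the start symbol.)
C → g , C'
C → num num C'
C' → g C'
C' → num c C'
C' → ε

C is directly left-recursive. The standard transformation for
  A → A α₁ | ... | A α_m | β₁ | ... | β_n
is
  A  → β₁ A' | ... | β_n A'
  A' → α₁ A' | ... | α_m A' | ε

C → g , becomes C → g , C'
C → num num becomes C → num num C'
C → C g becomes C' → g C'
C → C num c becomes C' → num c C'
Add C' → ε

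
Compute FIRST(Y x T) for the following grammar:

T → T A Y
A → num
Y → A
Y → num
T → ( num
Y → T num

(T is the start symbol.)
{ '(', 'num' }

FIRST sets of the non-terminals involved (from the grammar, by fixed-point iteration):
  FIRST(Y) = { '(', 'num' }

To compute FIRST(Y x T), process the symbols left to right:
Symbol Y is a non-terminal. Add FIRST(Y) \ {ε} = { '(', 'num' }
Y is not nullable (ε ∉ FIRST(Y)), so stop here.
FIRST(Y x T) = { '(', 'num' }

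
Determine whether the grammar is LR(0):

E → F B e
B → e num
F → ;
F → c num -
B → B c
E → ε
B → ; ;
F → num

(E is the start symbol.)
No. Shift-reduce conflict between [E → .] and [F → . ;]

Augment with E' → E and build the canonical LR(0) collection (I0 = CLOSURE({[E' → . E]}), then GOTO on every symbol after a dot until no new states appear). It has 15 states:
  I0: { [E → . F B e], [E → .], [E' → . E], [F → . ;], [F → . c num -], [F → . num] }  — shift, reduce
  I1: { [F → ; .] }  — reduce
  I2: { [E' → E .] }  — accept
  I3: { [B → . ; ;], [B → . B c], [B → . e num], [E → F . B e] }  — shift
  I4: { [F → c . num -] }  — shift
  I5: { [F → num .] }  — reduce
  I6: { [F → c num . -] }  — shift
  I7: { [F → c num - .] }  — reduce
  I8: { [B → ; . ;] }  — shift
  I9: { [B → B . c], [E → F B . e] }  — shift
  I10: { [B → e . num] }  — shift
  I11: { [B → e num .] }  — reduce
  I12: { [B → B c .] }  — reduce
  I13: { [E → F B e .] }  — reduce
  I14: { [B → ; ; .] }  — reduce

Conflict in state I0:
  Shift-reduce conflict between [E → .] and [F → . ;]
So the grammar is NOT LR(0).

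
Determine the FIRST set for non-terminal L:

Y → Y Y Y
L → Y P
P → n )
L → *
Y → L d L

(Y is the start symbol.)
{ '*' }

FIRST sets of the other non-terminals involved (by the same procedure, iterated to a fixed point):
  FIRST(Y) = { '*' }

From L → Y P:
  - Y is a non-terminal: add FIRST(Y) \ {ε} = { '*' }
    Y is not nullable, so stop
From L → *:
  - '*' is a terminal: add '*' and stop

Collecting: FIRST(L) = { '*' }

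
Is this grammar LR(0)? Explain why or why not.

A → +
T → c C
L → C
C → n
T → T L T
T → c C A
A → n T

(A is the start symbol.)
No. Shift-reduce conflict between [A → n T .] and [C → . n]

A grammar is LR(0) if no state in the canonical LR(0) collection has:
  - both a shift item (dot before a terminal) and a complete item (shift-reduce conflict), or
  - two or more complete items (reduce-reduce conflict; the accept item [A' → A .] counts as a complete item here).

Augment with A' → A and build the canonical LR(0) collection (I0 = CLOSURE({[A' → . A]}), then GOTO on every symbol after a dot until no new states appear). It has 12 states:
  I0: { [A → . +], [A → . n T], [A' → . A] }  — shift
  I1: { [A → + .] }  — reduce
  I2: { [A' → A .] }  — accept
  I3: { [A → n . T], [T → . T L T], [T → . c C A], [T → . c C] }  — shift
  I4: { [A → n T .], [C → . n], [L → . C], [T → T . L T] }  — shift, reduce
  I5: { [C → . n], [T → c . C A], [T → c . C] }  — shift
  I6: { [A → . +], [A → . n T], [T → c C . A], [T → c C .] }  — shift, reduce
  I7: { [C → n .] }  — reduce
  I8: { [T → c C A .] }  — reduce
  I9: { [L → C .] }  — reduce
  I10: { [T → . T L T], [T → . c C A], [T → . c C], [T → T L . T] }  — shift
  I11: { [C → . n], [L → . C], [T → T . L T], [T → T L T .] }  — shift, reduce

Conflict in state I4:
  Shift-reduce conflict between [A → n T .] and [C → . n]
So the grammar is NOT LR(0).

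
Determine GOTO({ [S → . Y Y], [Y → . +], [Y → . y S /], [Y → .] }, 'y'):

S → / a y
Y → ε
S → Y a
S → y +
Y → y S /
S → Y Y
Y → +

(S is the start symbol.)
{ [S → . / a y], [S → . Y Y], [S → . Y a], [S → . y +], [Y → . +], [Y → . y S /], [Y → .], [Y → y . S /] }

GOTO(I, 'y') = CLOSURE({ [A → αX.β] : [A → α.Xβ] ∈ I, X = 'y' })

Items with dot before 'y', with the dot advanced:
  [Y → . y S /] → [Y → y . S /]
Closure of the advanced items:
  [Y → y . S /] has the dot before S: add [S → . / a y], [S → . Y a], [S → . y +], [S → . Y Y]
  [S → . Y a] has the dot before Y: add [Y → .], [Y → . y S /], [Y → . +]

GOTO = { [S → . / a y], [S → . Y Y], [S → . Y a], [S → . y +], [Y → . +], [Y → . y S /], [Y → .], [Y → y . S /] }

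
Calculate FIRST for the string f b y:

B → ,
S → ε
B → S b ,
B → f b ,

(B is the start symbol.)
{ 'f' }

To compute FIRST(f b y), process the symbols left to right:
Symbol f is a terminal. Add 'f' and stop.
FIRST(f b y) = { 'f' }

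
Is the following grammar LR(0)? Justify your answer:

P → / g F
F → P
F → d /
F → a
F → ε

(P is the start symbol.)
A grammar is LR(0) if no state in the canonical LR(0) collection has:
  - both a shift item (dot before a terminal) and a complete item (shift-reduce conflict), or
  - two or more complete items (reduce-reduce conflict; the accept item [P' → P .] counts as a complete item here).

Augment with P' → P and build the canonical LR(0) collection (I0 = CLOSURE({[P' → . P]}), then GOTO on every symbol after a dot until no new states appear). It has 9 states:
  I0: { [P → . / g F], [P' → . P] }  — shift
  I1: { [P → / . g F] }  — shift
  I2: { [P' → P .] }  — accept
  I3: { [F → . P], [F → . a], [F → . d /], [F → .], [P → . / g F], [P → / g . F] }  — shift, reduce
  I4: { [P → / g F .] }  — reduce
  I5: { [F → P .] }  — reduce
  I6: { [F → a .] }  — reduce
  I7: { [F → d . /] }  — shift
  I8: { [F → d / .] }  — reduce

Conflict in state I3:
  Shift-reduce conflict between [F → .] and [F → . a]
So the grammar is NOT LR(0).

Answer: No. Shift-reduce conflict between [F → .] and [F → . a]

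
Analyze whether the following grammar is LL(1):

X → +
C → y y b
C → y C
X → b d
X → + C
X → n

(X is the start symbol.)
A grammar is LL(1) if for each non-terminal N with multiple productions, the predict sets of those productions are pairwise disjoint, where PREDICT(N → α) = (FIRST(α) \ {ε}) ∪ (FOLLOW(N) if α ⇒* ε).

For X:
  PREDICT(X → '+') = { '+' }
  PREDICT(X → b d) = { 'b' }
  PREDICT(X → '+' C) = { '+' }
  PREDICT(X → n) = { 'n' }
For C:
  PREDICT(C → y y b) = { 'y' }
  PREDICT(C → y C) = { 'y' }

Conflict found: Predict set conflict for X: { '+' }
The grammar is NOT LL(1).

Answer: No. Predict set conflict for X: { '+' }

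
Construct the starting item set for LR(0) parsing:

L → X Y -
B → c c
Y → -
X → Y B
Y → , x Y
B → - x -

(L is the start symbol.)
First, augment the grammar with L' → L
I₀ = CLOSURE({ [L' → . L] }):
  [L' → . L] has the dot before L: add [L → . X Y -]
  [L → . X Y -] has the dot before X: add [X → . Y B]
  [X → . Y B] has the dot before Y: add [Y → . -], [Y → . , x Y]
No further items can be added.

I₀ = { [L → . X Y -], [L' → . L], [X → . Y B], [Y → . , x Y], [Y → . -] }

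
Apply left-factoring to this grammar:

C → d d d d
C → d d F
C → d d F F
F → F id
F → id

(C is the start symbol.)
C → d d C'
C' → d d
C' → F C''
C'' → ε
C'' → F
F → F id
F → id

Left-factoring transforms A → αβ₁ | αβ₂ into A → αA' and A' → β₁ | β₂
(α is the longest common prefix among the alternatives). Repeat until
no nonterminal has two alternatives with a common prefix.

Round 1: C has alternatives sharing prefix 'd d'. Introduce C': C → d d C'
  Add: C' → d d
  Add: C' → F
  Add: C' → F F

Round 2: C' has alternatives sharing prefix 'F'. Introduce C'': C' → F C''
  Add: C'' → ε
  Add: C'' → F

No remaining common prefixes — done.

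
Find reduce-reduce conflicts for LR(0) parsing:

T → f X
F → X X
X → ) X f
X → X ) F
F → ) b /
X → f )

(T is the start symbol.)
No reduce-reduce conflicts

Augment with T' → T and build the canonical LR(0) collection (I0 = CLOSURE({[T' → . T]}), then GOTO on every symbol after a dot until no new states appear). It has 19 states:
  I0: { [T → . f X], [T' → . T] }  — shift
  I1: { [T' → T .] }  — accept
  I2: { [T → f . X], [X → . ) X f], [X → . X ) F], [X → . f )] }  — shift
  I3: { [X → ) . X f], [X → . ) X f], [X → . X ) F], [X → . f )] }  — shift
  I4: { [T → f X .], [X → X . ) F] }  — shift, reduce
  I5: { [X → f . )] }  — shift
  I6: { [X → f ) .] }  — reduce
  I7: { [F → . ) b /], [F → . X X], [X → . ) X f], [X → . X ) F], [X → . f )], [X → X ) . F] }  — shift
  I8: { [F → ) . b /], [X → ) . X f], [X → . ) X f], [X → . X ) F], [X → . f )] }  — shift
  I9: { [X → X ) F .] }  — reduce
  I10: { [F → X . X], [X → . ) X f], [X → . X ) F], [X → . f )], [X → X . ) F] }  — shift
  I11: { [F → . ) b /], [F → . X X], [X → ) . X f], [X → . ) X f], [X → . X ) F], [X → . f )], [X → X ) . F] }  — shift
  I12: { [F → X X .], [X → X . ) F] }  — shift, reduce
  I13: { [F → X . X], [X → ) X . f], [X → . ) X f], [X → . X ) F], [X → . f )], [X → X . ) F] }  — shift
  I14: { [X → ) X f .], [X → f . )] }  — shift, reduce
  I15: { [X → ) X . f], [X → X . ) F] }  — shift
  I16: { [F → ) b . /] }  — shift
  I17: { [F → ) b / .] }  — reduce
  I18: { [X → ) X f .] }  — reduce

No state contains more than one complete item.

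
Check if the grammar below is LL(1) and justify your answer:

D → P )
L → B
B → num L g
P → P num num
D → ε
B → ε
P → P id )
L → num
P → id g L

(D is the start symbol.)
No. Predict set conflict for L: { 'num' }

Relevant sets:
  FIRST(P) = { 'id' }
  FIRST(B) = { 'num', ε }
  FOLLOW(D) = { $ }
  FOLLOW(L) = { ')', 'g', 'id', 'num' }
  FOLLOW(B) = { ')', 'g', 'id', 'num' }

For D:
  PREDICT(D → P ')') = { 'id' }
  PREDICT(D → ε) = { $ }
For L:
  PREDICT(L → B) = { ')', 'g', 'id', 'num' }
  PREDICT(L → num) = { 'num' }
For B:
  PREDICT(B → num L g) = { 'num' }
  PREDICT(B → ε) = { ')', 'g', 'id', 'num' }
For P:
  PREDICT(P → P num num) = { 'id' }
  PREDICT(P → P id ')') = { 'id' }
  PREDICT(P → id g L) = { 'id' }

Conflict found: Predict set conflict for L: { 'num' }
The grammar is NOT LL(1).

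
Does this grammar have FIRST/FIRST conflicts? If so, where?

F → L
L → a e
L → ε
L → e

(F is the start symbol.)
A FIRST/FIRST conflict occurs when two productions N → α and N → β for the same non-terminal have FIRST(α) ∩ FIRST(β) ≠ ∅ (with ε ∈ FIRST of a nullable right-hand side, so two nullable alternatives also conflict).

Productions for L:
  L → a e: FIRST = { 'a' }
  L → ε: FIRST = { ε }
  L → e: FIRST = { 'e' }
F has only one production, so no FIRST/FIRST conflict is possible there.

All alternatives of each non-terminal have pairwise disjoint FIRST sets.

Answer: No FIRST/FIRST conflicts.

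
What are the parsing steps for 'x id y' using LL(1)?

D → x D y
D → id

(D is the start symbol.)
Stack is shown with the top on the left.

Stack    Input     Action
-------------------------
D $      x id y $  output D → x D y
x D y $  x id y $  match 'x'
D y $    id y $    output D → id
id y $   id y $    match 'id'
y $      y $       match 'y'
$        $         accept

The string is accepted.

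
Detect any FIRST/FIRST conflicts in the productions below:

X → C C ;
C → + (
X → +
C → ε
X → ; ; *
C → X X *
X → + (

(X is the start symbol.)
Yes. X → C C ';' / X → '+' on { '+' }; X → C C ';' / X → ';' ';' '*' on { ';' }; X → C C ';' / X → '+' '(' on { '+' }; X → '+' / X → '+' '(' on { '+' }; C → '+' '(' / C → X X '*' on { '+' }

FIRST sets of the non-terminals at (or reachable through a nullable prefix from) the front of some alternative:
  FIRST(C) = { '+', ';', ε }
  FIRST(X) = { '+', ';' }

Productions for X:
  X → C C ;: FIRST = { '+', ';' }
  X → +: FIRST = { '+' }
  X → ; ; *: FIRST = { ';' }
  X → + (: FIRST = { '+' }
Productions for C:
  C → + (: FIRST = { '+' }
  C → ε: FIRST = { ε }
  C → X X *: FIRST = { '+', ';' }

Conflict for X: X → C C ; and X → +
  Overlap: { '+' }
Conflict for X: X → C C ; and X → ; ; *
  Overlap: { ';' }
Conflict for X: X → C C ; and X → + (
  Overlap: { '+' }
Conflict for X: X → + and X → + (
  Overlap: { '+' }
Conflict for C: C → + ( and C → X X *
  Overlap: { '+' }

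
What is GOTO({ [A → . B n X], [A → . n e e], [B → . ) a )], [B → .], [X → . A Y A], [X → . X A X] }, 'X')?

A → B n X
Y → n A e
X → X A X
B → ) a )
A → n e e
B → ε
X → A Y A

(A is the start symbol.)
GOTO(I, 'X') = CLOSURE({ [A → αX.β] : [A → α.Xβ] ∈ I, X = 'X' })

Items with dot before 'X', with the dot advanced:
  [X → . X A X] → [X → X . A X]
Closure of the advanced items:
  [X → X . A X] has the dot before A: add [A → . B n X], [A → . n e e]
  [A → . B n X] has the dot before B: add [B → . ) a )], [B → .]

GOTO = { [A → . B n X], [A → . n e e], [B → . ) a )], [B → .], [X → X . A X] }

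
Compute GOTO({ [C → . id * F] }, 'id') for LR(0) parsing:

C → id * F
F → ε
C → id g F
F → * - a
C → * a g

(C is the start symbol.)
GOTO(I, 'id') = CLOSURE({ [A → αX.β] : [A → α.Xβ] ∈ I, X = 'id' })

Items with dot before 'id', with the dot advanced:
  [C → . id * F] → [C → id . * F]
Closure adds nothing (no advanced item has the dot before a non-terminal).

GOTO = { [C → id . * F] }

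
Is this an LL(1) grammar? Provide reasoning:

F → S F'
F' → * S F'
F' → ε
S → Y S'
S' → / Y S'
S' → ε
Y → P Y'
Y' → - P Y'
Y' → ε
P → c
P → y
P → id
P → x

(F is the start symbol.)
Relevant sets:
  FOLLOW(F') = { $ }
  FOLLOW(S') = { $, '*' }
  FOLLOW(Y') = { $, '*', '/' }

For F':
  PREDICT(F' → '*' S F') = { '*' }
  PREDICT(F' → ε) = { $ }
For S':
  PREDICT(S' → '/' Y S') = { '/' }
  PREDICT(S' → ε) = { $, '*' }
For Y':
  PREDICT(Y' → '-' P Y') = { '-' }
  PREDICT(Y' → ε) = { $, '*', '/' }
For P:
  PREDICT(P → c) = { 'c' }
  PREDICT(P → y) = { 'y' }
  PREDICT(P → id) = { 'id' }
  PREDICT(P → x) = { 'x' }
F, S, Y have a single production, so nothing to check there.

All predict sets are disjoint. The grammar IS LL(1).

Answer: Yes, the grammar is LL(1).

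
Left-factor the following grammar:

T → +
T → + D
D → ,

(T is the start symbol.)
T → + T'
T' → ε
T' → D
D → ,

Left-factoring transforms A → αβ₁ | αβ₂ into A → αA' and A' → β₁ | β₂
(α is the longest common prefix among the alternatives). Repeat until
no nonterminal has two alternatives with a common prefix.

Round 1: T has alternatives sharing prefix '+'. Introduce T': T → + T'
  Add: T' → ε
  Add: T' → D

No remaining common prefixes — done.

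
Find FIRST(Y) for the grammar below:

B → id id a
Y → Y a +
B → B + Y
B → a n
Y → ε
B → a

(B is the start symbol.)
{ 'a', ε }

To compute FIRST(Y), examine every production with Y on the left-hand side, reading each right-hand side left to right until a non-nullable symbol is reached.

From Y → Y a +:
  - Y is the symbol being defined: contributes nothing new
    Y is nullable, so continue to the next symbol
  - a is a terminal: add 'a' and stop
From Y → ε:
  - ε-production, so ε ∈ FIRST(Y)

Collecting: FIRST(Y) = { 'a', ε }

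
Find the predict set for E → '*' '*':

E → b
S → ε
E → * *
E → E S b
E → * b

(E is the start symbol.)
{ '*' }

PREDICT(E → '*' '*') = (FIRST(RHS) \ {ε}) ∪ (FOLLOW(E) if ε ∈ FIRST(RHS), i.e. RHS ⇒* ε)
FIRST('*' '*') = { '*' }
ε ∉ FIRST('*' '*'), so FOLLOW(E) is not added.
PREDICT(E → '*' '*') = { '*' }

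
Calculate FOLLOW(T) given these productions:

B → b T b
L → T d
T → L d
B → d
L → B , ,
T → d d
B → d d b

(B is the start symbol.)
In B → b T b: T is followed by b, add FIRST(b) \ {ε} = { 'b' }
In L → T d: T is followed by d, add FIRST(d) \ {ε} = { 'd' }

Taking the union: FOLLOW(T) = { 'b', 'd' }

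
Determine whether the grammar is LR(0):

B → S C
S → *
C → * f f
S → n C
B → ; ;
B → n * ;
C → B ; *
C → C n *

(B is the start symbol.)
No. Shift-reduce conflict between [S → * .] and [B → n * . ;]

Augment with B' → B and build the canonical LR(0) collection (I0 = CLOSURE({[B' → . B]}), then GOTO on every symbol after a dot until no new states appear). It has 19 states:
  I0: { [B → . ; ;], [B → . S C], [B → . n * ;], [B' → . B], [S → . *], [S → . n C] }  — shift
  I1: { [S → * .] }  — reduce
  I2: { [B → ; . ;] }  — shift
  I3: { [B' → B .] }  — accept
  I4: { [B → . ; ;], [B → . S C], [B → . n * ;], [B → S . C], [C → . * f f], [C → . B ; *], [C → . C n *], [S → . *], [S → . n C] }  — shift
  I5: { [B → . ; ;], [B → . S C], [B → . n * ;], [B → n . * ;], [C → . * f f], [C → . B ; *], [C → . C n *], [S → . *], [S → . n C], [S → n . C] }  — shift
  I6: { [B → n * . ;], [C → * . f f], [S → * .] }  — shift, reduce
  I7: { [C → B . ; *] }  — shift
  I8: { [C → C . n *], [S → n C .] }  — shift, reduce
  I9: { [C → C n . *] }  — shift
  I10: { [C → C n * .] }  — reduce
  I11: { [C → B ; . *] }  — shift
  I12: { [C → B ; * .] }  — reduce
  I13: { [B → n * ; .] }  — reduce
  I14: { [C → * f . f] }  — shift
  I15: { [C → * f f .] }  — reduce
  I16: { [C → * . f f], [S → * .] }  — shift, reduce
  I17: { [B → S C .], [C → C . n *] }  — shift, reduce
  I18: { [B → ; ; .] }  — reduce

Conflict in state I6:
  Shift-reduce conflict between [S → * .] and [B → n * . ;]
So the grammar is NOT LR(0).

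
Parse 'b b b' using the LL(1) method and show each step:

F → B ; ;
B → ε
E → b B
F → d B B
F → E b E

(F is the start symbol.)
LL(1) parsing maintains a stack (initially the start symbol over $) and the input. At each step: if the stack top is a terminal, match it against the current input token; if it is a non-terminal N, replace it with the RHS of M[N, lookahead] (the unique production whose predict set contains the lookahead).

Stack is shown with the top on the left.

Stack      Input    Action
--------------------------
F $        b b b $  output F → E b E
E b E $    b b b $  output E → b B
b B b E $  b b b $  match 'b'
B b E $    b b $    output B → ε
b E $      b b $    match 'b'
E $        b $      output E → b B
b B $      b $      match 'b'
B $        $        output B → ε
$          $        accept

The string is accepted.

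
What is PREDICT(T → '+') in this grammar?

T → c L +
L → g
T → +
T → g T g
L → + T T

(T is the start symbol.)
{ '+' }

PREDICT(T → '+') = (FIRST(RHS) \ {ε}) ∪ (FOLLOW(T) if ε ∈ FIRST(RHS), i.e. RHS ⇒* ε)
FIRST('+') = { '+' }
ε ∉ FIRST('+'), so FOLLOW(T) is not added.
PREDICT(T → '+') = { '+' }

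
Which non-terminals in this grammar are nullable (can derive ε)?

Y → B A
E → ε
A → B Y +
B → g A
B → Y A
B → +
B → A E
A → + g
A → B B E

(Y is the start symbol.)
{ 'E' }

A non-terminal is nullable if it can derive ε (the empty string): either it has an ε-production, or it has a production whose right-hand side consists entirely of nullable non-terminals.

ε-productions: E → ε
So E is immediately nullable.
No further non-terminal can be added: every production for the remaining non-terminals contains a terminal or a non-nullable non-terminal.
Nullable = { 'E' }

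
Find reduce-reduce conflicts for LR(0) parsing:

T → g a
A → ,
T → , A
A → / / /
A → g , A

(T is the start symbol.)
A reduce-reduce conflict occurs when an LR(0) state has two complete items [A → α .] and [B → β .] — both call for a reduction, and with no lookahead the parser cannot choose between them.

Augment with T' → T and build the canonical LR(0) collection (I0 = CLOSURE({[T' → . T]}), then GOTO on every symbol after a dot until no new states appear). It has 13 states:
  I0: { [T → . , A], [T → . g a], [T' → . T] }  — shift
  I1: { [A → . ,], [A → . / / /], [A → . g , A], [T → , . A] }  — shift
  I2: { [T' → T .] }  — accept
  I3: { [T → g . a] }  — shift
  I4: { [T → g a .] }  — reduce
  I5: { [A → , .] }  — reduce
  I6: { [A → / . / /] }  — shift
  I7: { [T → , A .] }  — reduce
  I8: { [A → g . , A] }  — shift
  I9: { [A → . ,], [A → . / / /], [A → . g , A], [A → g , . A] }  — shift
  I10: { [A → g , A .] }  — reduce
  I11: { [A → / / . /] }  — shift
  I12: { [A → / / / .] }  — reduce

No state contains more than one complete item.

Answer: No reduce-reduce conflicts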